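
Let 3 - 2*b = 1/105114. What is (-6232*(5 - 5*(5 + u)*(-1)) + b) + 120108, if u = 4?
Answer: -40256664835/210228 ≈ -1.9149e+5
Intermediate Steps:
b = 315341/210228 (b = 3/2 - ½/105114 = 3/2 - ½*1/105114 = 3/2 - 1/210228 = 315341/210228 ≈ 1.5000)
(-6232*(5 - 5*(5 + u)*(-1)) + b) + 120108 = (-6232*(5 - 5*(5 + 4)*(-1)) + 315341/210228) + 120108 = (-6232*(5 - 45*(-1)) + 315341/210228) + 120108 = (-6232*(5 - 5*(-9)) + 315341/210228) + 120108 = (-6232*(5 + 45) + 315341/210228) + 120108 = (-6232*50 + 315341/210228) + 120108 = (-311600 + 315341/210228) + 120108 = -65506729459/210228 + 120108 = -40256664835/210228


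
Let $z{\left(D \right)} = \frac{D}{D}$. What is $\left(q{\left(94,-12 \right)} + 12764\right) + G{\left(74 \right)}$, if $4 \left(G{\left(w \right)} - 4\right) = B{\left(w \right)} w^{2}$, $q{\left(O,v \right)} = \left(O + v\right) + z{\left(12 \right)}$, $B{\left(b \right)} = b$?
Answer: $114157$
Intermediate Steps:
$z{\left(D \right)} = 1$
$q{\left(O,v \right)} = 1 + O + v$ ($q{\left(O,v \right)} = \left(O + v\right) + 1 = 1 + O + v$)
$G{\left(w \right)} = 4 + \frac{w^{3}}{4}$ ($G{\left(w \right)} = 4 + \frac{w w^{2}}{4} = 4 + \frac{w^{3}}{4}$)
$\left(q{\left(94,-12 \right)} + 12764\right) + G{\left(74 \right)} = \left(\left(1 + 94 - 12\right) + 12764\right) + \left(4 + \frac{74^{3}}{4}\right) = \left(83 + 12764\right) + \left(4 + \frac{1}{4} \cdot 405224\right) = 12847 + \left(4 + 101306\right) = 12847 + 101310 = 114157$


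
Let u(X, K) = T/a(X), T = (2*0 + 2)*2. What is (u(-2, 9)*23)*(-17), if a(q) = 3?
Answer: -1564/3 ≈ -521.33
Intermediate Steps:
T = 4 (T = (0 + 2)*2 = 2*2 = 4)
u(X, K) = 4/3
(u(-2, 9)*23)*(-17) = ((4/3)*23)*(-17) = (92/3)*(-17) = -1564/3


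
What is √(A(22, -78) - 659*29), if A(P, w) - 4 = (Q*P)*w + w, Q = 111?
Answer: I*√209661 ≈ 457.89*I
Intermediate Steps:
A(P, w) = 4 + w + 111*P*w (A(P, w) = 4 + ((111*P)*w + w) = 4 + (111*P*w + w) = 4 + (w + 111*P*w) = 4 + w + 111*P*w)
√(A(22, -78) - 659*29) = √((4 - 78 + 111*22*(-78)) - 659*29) = √((4 - 78 - 190476) - 19111) = √(-190550 - 19111) = √(-209661) = I*√209661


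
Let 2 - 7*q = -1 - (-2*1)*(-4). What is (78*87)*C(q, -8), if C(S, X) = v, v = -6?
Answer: -40716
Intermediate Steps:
q = 11/7 (q = 2/7 - (-1 - (-2*1)*(-4))/7 = 2/7 - (-1 - (-2)*(-4))/7 = 2/7 - (-1 - 1*8)/7 = 2/7 - (-1 - 8)/7 = 2/7 - 1/7*(-9) = 2/7 + 9/7 = 11/7 ≈ 1.5714)
C(S, X) = -6
(78*87)*C(q, -8) = (78*87)*(-6) = 6786*(-6) = -40716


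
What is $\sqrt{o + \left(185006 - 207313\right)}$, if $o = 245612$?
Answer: $\sqrt{223305} \approx 472.55$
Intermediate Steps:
$\sqrt{o + \left(185006 - 207313\right)} = \sqrt{245612 + \left(185006 - 207313\right)} = \sqrt{245612 - 22307} = \sqrt{223305}$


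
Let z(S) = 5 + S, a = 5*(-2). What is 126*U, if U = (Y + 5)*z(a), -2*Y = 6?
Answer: -1260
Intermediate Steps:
Y = -3 (Y = -½*6 = -3)
a = -10
U = -10 (U = (-3 + 5)*(5 - 10) = 2*(-5) = -10)
126*U = 126*(-10) = -1260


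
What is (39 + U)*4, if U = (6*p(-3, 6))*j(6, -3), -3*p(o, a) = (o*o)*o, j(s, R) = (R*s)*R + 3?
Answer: 12468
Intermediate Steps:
j(s, R) = 3 + s*R**2 (j(s, R) = s*R**2 + 3 = 3 + s*R**2)
p(o, a) = -o**3/3 (p(o, a) = -o*o*o/3 = -o**2*o/3 = -o**3/3)
U = 3078 (U = (6*(-1/3*(-3)**3))*(3 + 6*(-3)**2) = (6*(-1/3*(-27)))*(3 + 6*9) = (6*9)*(3 + 54) = 54*57 = 3078)
(39 + U)*4 = (39 + 3078)*4 = 3117*4 = 12468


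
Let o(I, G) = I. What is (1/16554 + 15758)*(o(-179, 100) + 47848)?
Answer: 12434836808177/16554 ≈ 7.5117e+8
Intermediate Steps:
(1/16554 + 15758)*(o(-179, 100) + 47848) = (1/16554 + 15758)*(-179 + 47848) = (1/16554 + 15758)*47669 = (260857933/16554)*47669 = 12434836808177/16554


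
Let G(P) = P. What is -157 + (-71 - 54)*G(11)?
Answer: -1532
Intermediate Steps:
-157 + (-71 - 54)*G(11) = -157 + (-71 - 54)*11 = -157 - 125*11 = -157 - 1375 = -1532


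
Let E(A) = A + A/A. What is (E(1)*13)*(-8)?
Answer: -208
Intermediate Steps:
E(A) = 1 + A (E(A) = A + 1 = 1 + A)
(E(1)*13)*(-8) = ((1 + 1)*13)*(-8) = (2*13)*(-8) = 26*(-8) = -208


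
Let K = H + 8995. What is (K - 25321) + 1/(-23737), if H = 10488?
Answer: -138576607/23737 ≈ -5838.0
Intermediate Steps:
K = 19483 (K = 10488 + 8995 = 19483)
(K - 25321) + 1/(-23737) = (19483 - 25321) + 1/(-23737) = -5838 - 1/23737 = -138576607/23737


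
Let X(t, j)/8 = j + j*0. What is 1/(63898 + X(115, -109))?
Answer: 1/63026 ≈ 1.5866e-5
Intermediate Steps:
X(t, j) = 8*j (X(t, j) = 8*(j + j*0) = 8*(j + 0) = 8*j)
1/(63898 + X(115, -109)) = 1/(63898 + 8*(-109)) = 1/(63898 - 872) = 1/63026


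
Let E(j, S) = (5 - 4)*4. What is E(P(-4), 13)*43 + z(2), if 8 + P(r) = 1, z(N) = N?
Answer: 174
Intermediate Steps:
P(r) = -7 (P(r) = -8 + 1 = -7)
E(j, S) = 4 (E(j, S) = 1*4 = 4)
E(P(-4), 13)*43 + z(2) = 4*43 + 2 = 172 + 2 = 174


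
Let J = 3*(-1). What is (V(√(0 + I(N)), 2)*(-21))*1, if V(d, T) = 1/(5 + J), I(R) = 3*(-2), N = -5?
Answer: -21/2 ≈ -10.500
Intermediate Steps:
I(R) = -6
J = -3
V(d, T) = ½ (V(d, T) = 1/(5 - 3) = 1/2 = ½)
(V(√(0 + I(N)), 2)*(-21))*1 = ((½)*(-21))*1 = -21/2*1 = -21/2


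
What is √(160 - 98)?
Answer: √62 ≈ 7.8740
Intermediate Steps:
√(160 - 98) = √62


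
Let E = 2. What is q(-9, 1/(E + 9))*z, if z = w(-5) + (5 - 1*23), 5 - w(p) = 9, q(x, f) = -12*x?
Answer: -2376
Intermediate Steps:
w(p) = -4 (w(p) = 5 - 1*9 = 5 - 9 = -4)
z = -22 (z = -4 + (5 - 1*23) = -4 + (5 - 23) = -4 - 18 = -22)
q(-9, 1/(E + 9))*z = -12*(-9)*(-22) = 108*(-22) = -2376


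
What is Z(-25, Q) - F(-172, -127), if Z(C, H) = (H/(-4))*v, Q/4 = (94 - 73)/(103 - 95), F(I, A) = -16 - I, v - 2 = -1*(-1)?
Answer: -1311/8 ≈ -163.88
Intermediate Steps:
v = 3 (v = 2 - 1*(-1) = 2 + 1 = 3)
Q = 21/2 (Q = 4*((94 - 73)/(103 - 95)) = 4*(21/8) = 21/2 ≈ 10.500)
Z(C, H) = -3*H/4 (Z(C, H) = (H/(-4))*3 = (H*(-1/4))*3 = -H/4*3 = -3*H/4)
Z(-25, Q) - F(-172, -127) = -3/4*21/2 - (-16 - 1*(-172)) = -63/8 - (-16 + 172) = -63/8 - 1*156 = -63/8 - 156 = -1311/8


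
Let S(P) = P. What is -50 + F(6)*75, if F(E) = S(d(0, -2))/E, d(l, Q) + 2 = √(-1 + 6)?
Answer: -75 + 25*√5/2 ≈ -47.049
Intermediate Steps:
d(l, Q) = -2 + √5 (d(l, Q) = -2 + √(-1 + 6) = -2 + √5)
F(E) = (-2 + √5)/E
-50 + F(6)*75 = -50 + ((-2 + √5)/6)*75 = -50 + (-⅓ + √5/6)*75 = -50 + (-25 + 25*√5/2) = -75 + 25*√5/2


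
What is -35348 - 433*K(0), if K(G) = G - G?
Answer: -35348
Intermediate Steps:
K(G) = 0
-35348 - 433*K(0) = -35348 - 433*0 = -35348 + 0 = -35348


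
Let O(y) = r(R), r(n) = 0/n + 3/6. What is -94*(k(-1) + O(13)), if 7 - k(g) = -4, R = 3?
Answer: -1081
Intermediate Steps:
k(g) = 11 (k(g) = 7 - 1*(-4) = 7 + 4 = 11)
r(n) = ½ (r(n) = 0 + 3*(⅙) = 0 + ½ = ½)
O(y) = ½
-94*(k(-1) + O(13)) = -94*(11 + ½) = -94*23/2 = -1081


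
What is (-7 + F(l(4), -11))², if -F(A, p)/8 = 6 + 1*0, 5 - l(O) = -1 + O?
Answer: 3025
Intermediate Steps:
l(O) = 6 - O (l(O) = 5 - (-1 + O) = 5 + (1 - O) = 6 - O)
F(A, p) = -48 (F(A, p) = -8*(6 + 1*0) = -8*(6 + 0) = -8*6 = -48)
(-7 + F(l(4), -11))² = (-7 - 48)² = (-55)² = 3025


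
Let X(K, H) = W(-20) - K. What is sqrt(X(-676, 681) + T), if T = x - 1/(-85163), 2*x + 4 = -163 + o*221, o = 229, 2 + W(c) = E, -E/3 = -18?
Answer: 4*sqrt(11762578832134)/85163 ≈ 161.09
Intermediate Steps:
E = 54 (E = -3*(-18) = 54)
W(c) = 52 (W(c) = -2 + 54 = 52)
x = 25221 (x = -2 + (-163 + 229*221)/2 = -2 + (-163 + 50609)/2 = -2 + (1/2)*50446 = -2 + 25223 = 25221)
T = 2147896024/85163 (T = 25221 - 1/(-85163) = 25221 - 1*(-1/85163) = 25221 + 1/85163 = 2147896024/85163 ≈ 25221.)
X(K, H) = 52 - K
sqrt(X(-676, 681) + T) = sqrt((52 - 1*(-676)) + 2147896024/85163) = sqrt((52 + 676) + 2147896024/85163) = sqrt(728 + 2147896024/85163) = sqrt(2209894688/85163) = 4*sqrt(11762578832134)/85163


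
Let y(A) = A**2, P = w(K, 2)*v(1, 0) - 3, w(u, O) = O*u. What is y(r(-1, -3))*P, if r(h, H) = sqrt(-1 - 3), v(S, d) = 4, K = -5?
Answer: 172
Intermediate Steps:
r(h, H) = 2*I (r(h, H) = sqrt(-4) = 2*I)
P = -43 (P = (2*(-5))*4 - 3 = -10*4 - 3 = -40 - 3 = -43)
y(r(-1, -3))*P = (2*I)**2*(-43) = -4*(-43) = 172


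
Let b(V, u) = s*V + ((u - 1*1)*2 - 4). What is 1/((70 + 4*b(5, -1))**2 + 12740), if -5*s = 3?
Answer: 1/13416 ≈ 7.4538e-5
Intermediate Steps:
s = -3/5 (s = -1/5*3 = -3/5 ≈ -0.60000)
b(V, u) = -6 + 2*u - 3*V/5 (b(V, u) = -3*V/5 + ((u - 1*1)*2 - 4) = -3*V/5 + ((u - 1)*2 - 4) = -3*V/5 + ((-1 + u)*2 - 4) = -3*V/5 + ((-2 + 2*u) - 4) = -3*V/5 + (-6 + 2*u) = -6 + 2*u - 3*V/5)
1/((70 + 4*b(5, -1))**2 + 12740) = 1/((70 + 4*(-6 + 2*(-1) - 3/5*5))**2 + 12740) = 1/((70 + 4*(-6 - 2 - 3))**2 + 12740) = 1/((70 + 4*(-11))**2 + 12740) = 1/((70 - 44)**2 + 12740) = 1/(26**2 + 12740) = 1/(676 + 12740) = 1/13416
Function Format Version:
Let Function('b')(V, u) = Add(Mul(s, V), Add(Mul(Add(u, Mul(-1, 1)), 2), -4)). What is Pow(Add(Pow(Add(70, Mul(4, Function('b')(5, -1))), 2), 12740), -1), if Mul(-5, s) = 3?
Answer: Rational(1, 13416) ≈ 7.4538e-5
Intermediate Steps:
s = Rational(-3, 5) (s = Mul(Rational(-1, 5), 3) = Rational(-3, 5) ≈ -0.60000)
Function('b')(V, u) = Add(-6, Mul(2, u), Mul(Rational(-3, 5), V)) (Function('b')(V, u) = Add(Mul(Rational(-3, 5), V), Add(Mul(Add(u, Mul(-1, 1)), 2), -4)) = Add(Mul(Rational(-3, 5), V), Add(Mul(Add(u, -1), 2), -4)) = Add(Mul(Rational(-3, 5), V), Add(Mul(Add(-1, u), 2), -4)) = Add(Mul(Rational(-3, 5), V), Add(Add(-2, Mul(2, u)), -4)) = Add(Mul(Rational(-3, 5), V), Add(-6, Mul(2, u))) = Add(-6, Mul(2, u), Mul(Rational(-3, 5), V)))
Pow(Add(Pow(Add(70, Mul(4, Function('b')(5, -1))), 2), 12740), -1) = Pow(Add(Pow(Add(70, Mul(4, Add(-6, Mul(2, -1), Mul(Rational(-3, 5), 5)))), 2), 12740), -1) = Pow(Add(Pow(Add(70, Mul(4, Add(-6, -2, -3))), 2), 12740), -1) = Pow(Add(Pow(Add(70, Mul(4, -11)), 2), 12740), -1) = Pow(Add(Pow(Add(70, -44), 2), 12740), -1) = Pow(Add(Pow(26, 2), 12740), -1) = Pow(Add(676, 12740), -1) = Pow(13416, -1) = Rational(1, 13416)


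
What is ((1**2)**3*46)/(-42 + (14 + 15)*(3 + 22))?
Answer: 46/683 ≈ 0.067350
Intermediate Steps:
((1**2)**3*46)/(-42 + (14 + 15)*(3 + 22)) = (1**3*46)/(-42 + 29*25) = (1*46)/(-42 + 725) = 46/683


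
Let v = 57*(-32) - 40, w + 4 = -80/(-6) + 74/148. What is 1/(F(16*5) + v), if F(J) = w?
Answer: -6/11125 ≈ -0.00053933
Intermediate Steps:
w = 59/6 (w = -4 + (-80/(-6) + 74/148) = -4 + (-80*(-1/6) + 74*(1/148)) = -4 + (40/3 + 1/2) = -4 + 83/6 = 59/6 ≈ 9.8333)
F(J) = 59/6
v = -1864 (v = -1824 - 40 = -1864)
1/(F(16*5) + v) = 1/(59/6 - 1864) = 1/(-11125/6) = -6/11125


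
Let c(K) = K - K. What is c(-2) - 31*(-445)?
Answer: 13795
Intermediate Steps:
c(K) = 0
c(-2) - 31*(-445) = 0 - 31*(-445) = 0 + 13795 = 13795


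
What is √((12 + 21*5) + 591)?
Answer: 2*√177 ≈ 26.608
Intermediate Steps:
√((12 + 21*5) + 591) = √((12 + 105) + 591) = √(117 + 591) = √708 = 2*√177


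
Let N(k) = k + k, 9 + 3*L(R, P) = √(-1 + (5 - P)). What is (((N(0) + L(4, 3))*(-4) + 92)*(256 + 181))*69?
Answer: 3095708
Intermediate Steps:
L(R, P) = -3 + √(4 - P)/3 (L(R, P) = -3 + √(-1 + (5 - P))/3 = -3 + √(4 - P)/3)
N(k) = 2*k
(((N(0) + L(4, 3))*(-4) + 92)*(256 + 181))*69 = (((2*0 + (-3 + √(4 - 1*3)/3))*(-4) + 92)*(256 + 181))*69 = (((0 + (-3 + √(4 - 3)/3))*(-4) + 92)*437)*69 = (((0 + (-3 + √1/3))*(-4) + 92)*437)*69 = (((0 + (-3 + (⅓)*1))*(-4) + 92)*437)*69 = (((0 + (-3 + ⅓))*(-4) + 92)*437)*69 = (((0 - 8/3)*(-4) + 92)*437)*69 = ((-8/3*(-4) + 92)*437)*69 = ((32/3 + 92)*437)*69 = ((308/3)*437)*69 = (134596/3)*69 = 3095708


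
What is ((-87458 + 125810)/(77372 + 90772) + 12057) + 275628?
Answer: 1007761354/3503 ≈ 2.8769e+5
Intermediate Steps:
((-87458 + 125810)/(77372 + 90772) + 12057) + 275628 = (38352/168144 + 12057) + 275628 = (38352*(1/168144) + 12057) + 275628 = (799/3503 + 12057) + 275628 = 42236470/3503 + 275628 = 1007761354/3503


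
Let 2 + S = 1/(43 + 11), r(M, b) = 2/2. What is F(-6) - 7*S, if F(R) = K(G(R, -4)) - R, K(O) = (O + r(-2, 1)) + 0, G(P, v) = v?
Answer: 911/54 ≈ 16.870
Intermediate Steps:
r(M, b) = 1 (r(M, b) = 2*(½) = 1)
S = -107/54 (S = -2 + 1/(43 + 11) = -2 + 1/54 = -107/54 ≈ -1.9815)
K(O) = 1 + O (K(O) = (O + 1) + 0 = (1 + O) + 0 = 1 + O)
F(R) = -3 - R (F(R) = (1 - 4) - R = -3 - R)
F(-6) - 7*S = (-3 - 1*(-6)) - 7*(-107/54) = (-3 + 6) + 749/54 = 3 + 749/54 = 911/54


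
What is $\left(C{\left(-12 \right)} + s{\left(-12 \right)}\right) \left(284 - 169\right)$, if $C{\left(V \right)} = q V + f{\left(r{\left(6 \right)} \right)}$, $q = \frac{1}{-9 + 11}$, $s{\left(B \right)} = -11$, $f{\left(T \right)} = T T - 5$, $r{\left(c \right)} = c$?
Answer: $1610$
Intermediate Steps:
$f{\left(T \right)} = -5 + T^{2}$ ($f{\left(T \right)} = T^{2} - 5 = -5 + T^{2}$)
$q = \frac{1}{2} \approx 0.5$
$C{\left(V \right)} = 31 + \frac{V}{2}$ ($C{\left(V \right)} = \frac{V}{2} - \left(5 - 6^{2}\right) = \frac{V}{2} + \left(-5 + 36\right) = \frac{V}{2} + 31 = 31 + \frac{V}{2}$)
$\left(C{\left(-12 \right)} + s{\left(-12 \right)}\right) \left(284 - 169\right) = \left(\left(31 + \frac{1}{2} \left(-12\right)\right) - 11\right) \left(284 - 169\right) = \left(\left(31 - 6\right) - 11\right) 115 = \left(25 - 11\right) 115 = 14 \cdot 115 = 1610$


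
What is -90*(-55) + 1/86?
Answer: 425701/86 ≈ 4950.0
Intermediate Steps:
-90*(-55) + 1/86 = 4950 + 1/86 = 425701/86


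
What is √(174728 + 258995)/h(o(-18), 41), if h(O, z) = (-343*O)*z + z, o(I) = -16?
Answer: √433723/225049 ≈ 0.0029264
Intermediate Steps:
h(O, z) = z - 343*O*z (h(O, z) = -343*O*z + z = z - 343*O*z)
√(174728 + 258995)/h(o(-18), 41) = √(174728 + 258995)/((41*(1 - 343*(-16)))) = √433723/((41*(1 + 5488))) = √433723/((41*5489)) = √433723/225049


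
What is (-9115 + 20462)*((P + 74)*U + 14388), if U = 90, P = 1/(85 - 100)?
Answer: 238763574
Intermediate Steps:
P = -1/15 (P = 1/(-15) = -1/15 ≈ -0.066667)
(-9115 + 20462)*((P + 74)*U + 14388) = (-9115 + 20462)*((-1/15 + 74)*90 + 14388) = 11347*((1109/15)*90 + 14388) = 11347*(6654 + 14388) = 11347*21042 = 238763574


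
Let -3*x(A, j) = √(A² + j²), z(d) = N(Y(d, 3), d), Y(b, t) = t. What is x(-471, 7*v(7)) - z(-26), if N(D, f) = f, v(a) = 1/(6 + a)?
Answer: 26 - √37491178/39 ≈ -131.00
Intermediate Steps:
z(d) = d
x(A, j) = -√(A² + j²)/3
x(-471, 7*v(7)) - z(-26) = -√((-471)² + (7/(6 + 7))²)/3 - 1*(-26) = -√(221841 + (7/13)²)/3 + 26 = -√(221841 + 49/169)/3 + 26 = -√37491178/39 + 26 = 26 - √37491178/39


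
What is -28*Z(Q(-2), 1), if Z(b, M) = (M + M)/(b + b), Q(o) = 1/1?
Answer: -28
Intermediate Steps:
Q(o) = 1
Z(b, M) = M/b (Z(b, M) = (2*M)/((2*b)) = (2*M)*(1/(2*b)) = M/b)
-28*Z(Q(-2), 1) = -28/1 = -28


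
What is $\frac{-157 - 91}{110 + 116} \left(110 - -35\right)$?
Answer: $- \frac{17980}{113} \approx -159.11$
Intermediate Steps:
$\frac{-157 - 91}{110 + 116} \left(110 - -35\right) = - \frac{248}{226} \left(110 + 35\right) = \left(-248\right) \frac{1}{226} \cdot 145 = \left(- \frac{124}{113}\right) 145 = - \frac{17980}{113}$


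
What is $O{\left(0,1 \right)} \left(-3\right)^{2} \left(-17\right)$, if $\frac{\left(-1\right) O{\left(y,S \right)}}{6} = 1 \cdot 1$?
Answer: $918$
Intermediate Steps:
$O{\left(y,S \right)} = -6$ ($O{\left(y,S \right)} = - 6 \cdot 1 \cdot 1 = \left(-6\right) 1 = -6$)
$O{\left(0,1 \right)} \left(-3\right)^{2} \left(-17\right) = - 6 \left(-3\right)^{2} \left(-17\right) = \left(-6\right) 9 \left(-17\right) = \left(-54\right) \left(-17\right) = 918$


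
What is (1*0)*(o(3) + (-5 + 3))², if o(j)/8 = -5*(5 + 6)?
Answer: 0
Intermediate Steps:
o(j) = -440 (o(j) = 8*(-5*(5 + 6)) = 8*(-5*11) = 8*(-55) = -440)
(1*0)*(o(3) + (-5 + 3))² = (1*0)*(-440 + (-5 + 3))² = 0*(-440 - 2)² = 0*(-442)² = 0*195364 = 0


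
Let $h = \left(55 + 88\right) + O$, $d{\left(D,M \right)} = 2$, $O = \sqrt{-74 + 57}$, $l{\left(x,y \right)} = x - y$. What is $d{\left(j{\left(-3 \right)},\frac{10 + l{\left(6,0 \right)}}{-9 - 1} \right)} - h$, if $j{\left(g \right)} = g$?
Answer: $-141 - i \sqrt{17} \approx -141.0 - 4.1231 i$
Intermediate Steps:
$O = i \sqrt{17}$ ($O = \sqrt{-17} = i \sqrt{17} \approx 4.1231 i$)
$h = 143 + i \sqrt{17}$ ($h = \left(55 + 88\right) + i \sqrt{17} = 143 + i \sqrt{17} \approx 143.0 + 4.1231 i$)
$d{\left(j{\left(-3 \right)},\frac{10 + l{\left(6,0 \right)}}{-9 - 1} \right)} - h = 2 - \left(143 + i \sqrt{17}\right) = -141 - i \sqrt{17}$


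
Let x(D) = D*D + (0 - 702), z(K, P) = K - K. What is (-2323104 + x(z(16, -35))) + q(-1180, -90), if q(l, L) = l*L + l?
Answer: -2218786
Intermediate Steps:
z(K, P) = 0
x(D) = -702 + D**2 (x(D) = D**2 - 702 = -702 + D**2)
q(l, L) = l + L*l (q(l, L) = L*l + l = l + L*l)
(-2323104 + x(z(16, -35))) + q(-1180, -90) = (-2323104 + (-702 + 0**2)) - 1180*(1 - 90) = (-2323104 + (-702 + 0)) - 1180*(-89) = (-2323104 - 702) + 105020 = -2323806 + 105020 = -2218786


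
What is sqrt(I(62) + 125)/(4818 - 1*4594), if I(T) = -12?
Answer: sqrt(113)/224 ≈ 0.047456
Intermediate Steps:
sqrt(I(62) + 125)/(4818 - 1*4594) = sqrt(-12 + 125)/(4818 - 1*4594) = sqrt(113)/(4818 - 4594) = sqrt(113)/224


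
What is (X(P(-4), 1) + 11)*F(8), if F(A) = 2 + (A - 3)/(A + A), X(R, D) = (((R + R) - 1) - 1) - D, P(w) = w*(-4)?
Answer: 185/2 ≈ 92.500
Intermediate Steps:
P(w) = -4*w
X(R, D) = -2 - D + 2*R (X(R, D) = ((2*R - 1) - 1) - D = ((-1 + 2*R) - 1) - D = (-2 + 2*R) - D = -2 - D + 2*R)
F(A) = 2 + (-3 + A)/(2*A) (F(A) = 2 + (-3 + A)/((2*A)) = 2 + (-3 + A)*(1/(2*A)) = 2 + (-3 + A)/(2*A))
(X(P(-4), 1) + 11)*F(8) = ((-2 - 1*1 + 2*(-4*(-4))) + 11)*((½)*(-3 + 5*8)/8) = ((-2 - 1 + 2*16) + 11)*((½)*(⅛)*(-3 + 40)) = ((-2 - 1 + 32) + 11)*((½)*(⅛)*37) = (29 + 11)*(37/16) = 40*(37/16) = 185/2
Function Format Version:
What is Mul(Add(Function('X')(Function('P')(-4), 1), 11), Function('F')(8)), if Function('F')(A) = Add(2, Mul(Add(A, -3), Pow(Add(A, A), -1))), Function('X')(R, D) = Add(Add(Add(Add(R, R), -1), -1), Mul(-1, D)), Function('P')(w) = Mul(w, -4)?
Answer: Rational(185, 2) ≈ 92.500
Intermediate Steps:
Function('P')(w) = Mul(-4, w)
Function('X')(R, D) = Add(-2, Mul(-1, D), Mul(2, R)) (Function('X')(R, D) = Add(Add(Add(Mul(2, R), -1), -1), Mul(-1, D)) = Add(Add(Add(-1, Mul(2, R)), -1), Mul(-1, D)) = Add(Add(-2, Mul(2, R)), Mul(-1, D)) = Add(-2, Mul(-1, D), Mul(2, R)))
Function('F')(A) = Add(2, Mul(Rational(1, 2), Pow(A, -1), Add(-3, A))) (Function('F')(A) = Add(2, Mul(Add(-3, A), Pow(Mul(2, A), -1))) = Add(2, Mul(Add(-3, A), Mul(Rational(1, 2), Pow(A, -1)))) = Add(2, Mul(Rational(1, 2), Pow(A, -1), Add(-3, A))))
Mul(Add(Function('X')(Function('P')(-4), 1), 11), Function('F')(8)) = Mul(Add(Add(-2, Mul(-1, 1), Mul(2, Mul(-4, -4))), 11), Mul(Rational(1, 2), Pow(8, -1), Add(-3, Mul(5, 8)))) = Mul(Add(Add(-2, -1, Mul(2, 16)), 11), Mul(Rational(1, 2), Rational(1, 8), Add(-3, 40))) = Mul(Add(Add(-2, -1, 32), 11), Mul(Rational(1, 2), Rational(1, 8), 37)) = Mul(Add(29, 11), Rational(37, 16)) = Mul(40, Rational(37, 16)) = Rational(185, 2)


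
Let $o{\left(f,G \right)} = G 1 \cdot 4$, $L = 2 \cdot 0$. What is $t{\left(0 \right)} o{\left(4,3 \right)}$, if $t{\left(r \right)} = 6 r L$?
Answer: $0$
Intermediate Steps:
$L = 0$
$o{\left(f,G \right)} = 4 G$ ($o{\left(f,G \right)} = G 4 = 4 G$)
$t{\left(r \right)} = 0$ ($t{\left(r \right)} = 6 r 0 = 0$)
$t{\left(0 \right)} o{\left(4,3 \right)} = 0 \cdot 4 \cdot 3 = 0 \cdot 12 = 0$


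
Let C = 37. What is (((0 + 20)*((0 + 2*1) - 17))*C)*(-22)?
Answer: 244200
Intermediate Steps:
(((0 + 20)*((0 + 2*1) - 17))*C)*(-22) = (((0 + 20)*((0 + 2*1) - 17))*37)*(-22) = ((20*((0 + 2) - 17))*37)*(-22) = ((20*(2 - 17))*37)*(-22) = ((20*(-15))*37)*(-22) = -300*37*(-22) = -11100*(-22) = 244200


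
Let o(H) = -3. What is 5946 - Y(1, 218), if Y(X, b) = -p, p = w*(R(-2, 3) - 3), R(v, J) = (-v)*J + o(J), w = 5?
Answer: 5946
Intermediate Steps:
R(v, J) = -3 - J*v (R(v, J) = (-v)*J - 3 = -J*v - 3 = -3 - J*v)
p = 0 (p = 5*((-3 - 1*3*(-2)) - 3) = 5*((-3 + 6) - 3) = 5*(3 - 3) = 5*0 = 0)
Y(X, b) = 0 (Y(X, b) = -1*0 = 0)
5946 - Y(1, 218) = 5946 - 1*0 = 5946 + 0 = 5946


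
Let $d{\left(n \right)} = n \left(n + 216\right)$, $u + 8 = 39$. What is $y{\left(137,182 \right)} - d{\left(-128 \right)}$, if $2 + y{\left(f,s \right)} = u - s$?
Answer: $11111$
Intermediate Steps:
$u = 31$ ($u = -8 + 39 = 31$)
$y{\left(f,s \right)} = 29 - s$ ($y{\left(f,s \right)} = -2 - \left(-31 + s\right) = 29 - s$)
$d{\left(n \right)} = n \left(216 + n\right)$
$y{\left(137,182 \right)} - d{\left(-128 \right)} = \left(29 - 182\right) - - 128 \left(216 - 128\right) = \left(29 - 182\right) - \left(-128\right) 88 = -153 - -11264 = -153 + 11264 = 11111$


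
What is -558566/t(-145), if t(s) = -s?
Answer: -558566/145 ≈ -3852.2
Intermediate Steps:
-558566/t(-145) = -558566/((-1*(-145))) = -558566/145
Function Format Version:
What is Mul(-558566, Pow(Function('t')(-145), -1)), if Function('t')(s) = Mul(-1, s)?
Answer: Rational(-558566, 145) ≈ -3852.2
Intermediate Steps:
Mul(-558566, Pow(Function('t')(-145), -1)) = Mul(-558566, Pow(Mul(-1, -145), -1)) = Mul(-558566, Pow(145, -1)) = Mul(-558566, Rational(1, 145)) = Rational(-558566, 145)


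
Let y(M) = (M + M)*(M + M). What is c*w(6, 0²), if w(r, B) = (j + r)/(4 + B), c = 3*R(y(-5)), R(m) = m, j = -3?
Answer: 225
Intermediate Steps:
y(M) = 4*M² (y(M) = (2*M)*(2*M) = 4*M²)
c = 300 (c = 3*(4*(-5)²) = 3*(4*25) = 3*100 = 300)
w(r, B) = (-3 + r)/(4 + B)
c*w(6, 0²) = 300*((-3 + 6)/(4 + 0²)) = 300*(3/(4 + 0)) = 300*(3/4) = 300*((¼)*3) = 300*(¾) = 225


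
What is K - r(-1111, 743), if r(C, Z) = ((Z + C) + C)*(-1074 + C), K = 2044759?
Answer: -1186856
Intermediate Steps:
r(C, Z) = (-1074 + C)*(Z + 2*C) (r(C, Z) = ((C + Z) + C)*(-1074 + C) = (Z + 2*C)*(-1074 + C) = (-1074 + C)*(Z + 2*C))
K - r(-1111, 743) = 2044759 - (-2148*(-1111) - 1074*743 + 2*(-1111)**2 - 1111*743) = 2044759 - (2386428 - 797982 + 2*1234321 - 825473) = 2044759 - (2386428 - 797982 + 2468642 - 825473) = 2044759 - 1*3231615 = 2044759 - 3231615 = -1186856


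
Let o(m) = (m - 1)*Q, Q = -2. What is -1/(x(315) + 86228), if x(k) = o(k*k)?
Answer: 1/112220 ≈ 8.9111e-6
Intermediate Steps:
o(m) = 2 - 2*m (o(m) = (m - 1)*(-2) = (-1 + m)*(-2) = 2 - 2*m)
x(k) = 2 - 2*k² (x(k) = 2 - 2*k*k = 2 - 2*k²)
-1/(x(315) + 86228) = -1/((2 - 2*315²) + 86228) = -1/((2 - 2*99225) + 86228) = -1/((2 - 198450) + 86228) = -1/(-198448 + 86228) = -1/(-112220) = -1*(-1/112220) = 1/112220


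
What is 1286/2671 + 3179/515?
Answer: 9153399/1375565 ≈ 6.6543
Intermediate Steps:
1286/2671 + 3179/515 = 9153399/1375565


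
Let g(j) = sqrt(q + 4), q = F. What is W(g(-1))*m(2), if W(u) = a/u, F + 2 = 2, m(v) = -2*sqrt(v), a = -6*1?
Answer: 6*sqrt(2) ≈ 8.4853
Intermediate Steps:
a = -6
F = 0 (F = -2 + 2 = 0)
q = 0
g(j) = 2 (g(j) = sqrt(0 + 4) = sqrt(4) = 2)
W(u) = -6/u
W(g(-1))*m(2) = (-6/2)*(-2*sqrt(2)) = (-6*1/2)*(-2*sqrt(2)) = -(-6)*sqrt(2) = 6*sqrt(2)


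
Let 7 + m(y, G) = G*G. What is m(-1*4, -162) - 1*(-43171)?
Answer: 69408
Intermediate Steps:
m(y, G) = -7 + G² (m(y, G) = -7 + G*G = -7 + G²)
m(-1*4, -162) - 1*(-43171) = (-7 + (-162)²) - 1*(-43171) = (-7 + 26244) + 43171 = 26237 + 43171 = 69408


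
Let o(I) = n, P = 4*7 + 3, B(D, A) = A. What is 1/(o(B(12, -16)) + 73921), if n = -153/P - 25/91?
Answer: 2821/208516443 ≈ 1.3529e-5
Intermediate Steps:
P = 31 (P = 28 + 3 = 31)
n = -14698/2821 (n = -153/31 - 25/91 = -14698/2821 ≈ -5.2102)
o(I) = -14698/2821
1/(o(B(12, -16)) + 73921) = 1/(-14698/2821 + 73921) = 1/(208516443/2821) = 2821/208516443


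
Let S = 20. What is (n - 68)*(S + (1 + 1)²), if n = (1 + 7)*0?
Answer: -1632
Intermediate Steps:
n = 0 (n = 8*0 = 0)
(n - 68)*(S + (1 + 1)²) = (0 - 68)*(20 + (1 + 1)²) = -68*(20 + 2²) = -68*(20 + 4) = -68*24 = -1632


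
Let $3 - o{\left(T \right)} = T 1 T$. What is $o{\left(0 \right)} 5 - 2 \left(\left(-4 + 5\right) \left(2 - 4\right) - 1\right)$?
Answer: $21$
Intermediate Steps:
$o{\left(T \right)} = 3 - T^{2}$ ($o{\left(T \right)} = 3 - T 1 T = 3 - T T = 3 - T^{2}$)
$o{\left(0 \right)} 5 - 2 \left(\left(-4 + 5\right) \left(2 - 4\right) - 1\right) = \left(3 - 0^{2}\right) 5 - 2 \left(\left(-4 + 5\right) \left(2 - 4\right) - 1\right) = \left(3 - 0\right) 5 - 2 \left(1 \left(-2\right) - 1\right) = \left(3 + 0\right) 5 - 2 \left(-2 - 1\right) = 3 \cdot 5 - -6 = 15 + 6 = 21$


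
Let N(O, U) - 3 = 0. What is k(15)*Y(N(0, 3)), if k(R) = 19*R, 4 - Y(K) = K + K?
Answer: -570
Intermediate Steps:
N(O, U) = 3 (N(O, U) = 3 + 0 = 3)
Y(K) = 4 - 2*K (Y(K) = 4 - (K + K) = 4 - 2*K)
k(15)*Y(N(0, 3)) = (19*15)*(4 - 2*3) = 285*(4 - 6) = 285*(-2) = -570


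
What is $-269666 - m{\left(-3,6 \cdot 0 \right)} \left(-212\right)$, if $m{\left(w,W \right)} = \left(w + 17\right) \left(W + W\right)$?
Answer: $-269666$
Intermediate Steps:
$m{\left(w,W \right)} = 2 W \left(17 + w\right)$ ($m{\left(w,W \right)} = \left(17 + w\right) 2 W = 2 W \left(17 + w\right)$)
$-269666 - m{\left(-3,6 \cdot 0 \right)} \left(-212\right) = -269666 - 2 \cdot 6 \cdot 0 \left(17 - 3\right) \left(-212\right) = -269666 - 2 \cdot 0 \cdot 14 \left(-212\right) = -269666 - 0 \left(-212\right) = -269666 - 0 = -269666 + 0 = -269666$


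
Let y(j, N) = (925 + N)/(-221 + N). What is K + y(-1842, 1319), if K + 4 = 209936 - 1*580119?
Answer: -67743847/183 ≈ -3.7019e+5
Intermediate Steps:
y(j, N) = (925 + N)/(-221 + N)
K = -370187 (K = -4 + (209936 - 1*580119) = -4 + (209936 - 580119) = -4 - 370183 = -370187)
K + y(-1842, 1319) = -370187 + (925 + 1319)/(-221 + 1319) = -370187 + 2244/1098 = -370187 + (1/1098)*2244 = -370187 + 374/183 = -67743847/183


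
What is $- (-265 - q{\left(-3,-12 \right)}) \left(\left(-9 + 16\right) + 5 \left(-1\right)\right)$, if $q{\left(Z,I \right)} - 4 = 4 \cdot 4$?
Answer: $570$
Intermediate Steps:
$q{\left(Z,I \right)} = 20$ ($q{\left(Z,I \right)} = 4 + 4 \cdot 4 = 4 + 16 = 20$)
$- (-265 - q{\left(-3,-12 \right)}) \left(\left(-9 + 16\right) + 5 \left(-1\right)\right) = - (-265 - 20) \left(\left(-9 + 16\right) + 5 \left(-1\right)\right) = - (-265 - 20) \left(7 - 5\right) = \left(-1\right) \left(-285\right) 2 = 285 \cdot 2 = 570$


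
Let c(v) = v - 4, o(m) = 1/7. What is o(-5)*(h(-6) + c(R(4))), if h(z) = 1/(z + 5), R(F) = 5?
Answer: 0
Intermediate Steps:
o(m) = ⅐
c(v) = -4 + v
h(z) = 1/(5 + z)
o(-5)*(h(-6) + c(R(4))) = (1/(5 - 6) + (-4 + 5))/7 = (1/(-1) + 1)/7 = (-1 + 1)/7 = (⅐)*0 = 0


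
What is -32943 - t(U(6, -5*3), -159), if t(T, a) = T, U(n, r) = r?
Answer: -32928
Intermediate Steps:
-32943 - t(U(6, -5*3), -159) = -32943 - (-5)*3 = -32943 - 1*(-15) = -32943 + 15 = -32928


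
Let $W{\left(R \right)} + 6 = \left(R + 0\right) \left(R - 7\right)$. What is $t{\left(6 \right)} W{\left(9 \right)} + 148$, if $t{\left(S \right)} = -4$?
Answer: $100$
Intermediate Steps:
$W{\left(R \right)} = -6 + R \left(-7 + R\right)$ ($W{\left(R \right)} = -6 + \left(R + 0\right) \left(R - 7\right) = -6 + R \left(-7 + R\right)$)
$t{\left(6 \right)} W{\left(9 \right)} + 148 = - 4 \left(-6 + 9^{2} - 63\right) + 148 = - 4 \left(-6 + 81 - 63\right) + 148 = \left(-4\right) 12 + 148 = -48 + 148 = 100$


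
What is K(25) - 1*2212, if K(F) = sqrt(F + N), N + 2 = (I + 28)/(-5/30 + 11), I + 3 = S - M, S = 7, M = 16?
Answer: -2212 + sqrt(103415)/65 ≈ -2207.1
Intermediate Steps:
I = -12 (I = -3 + (7 - 1*16) = -3 + (7 - 16) = -3 - 9 = -12)
N = -34/65 (N = -2 + (-12 + 28)/(-5/30 + 11) = -2 + 16/(-5*1/30 + 11) = -2 + 16/(-1/6 + 11) = -2 + 16/(65/6) = -2 + 16*(6/65) = -2 + 96/65 = -34/65 ≈ -0.52308)
K(F) = sqrt(-34/65 + F) (K(F) = sqrt(F - 34/65) = sqrt(-34/65 + F))
K(25) - 1*2212 = sqrt(-2210 + 4225*25)/65 - 1*2212 = sqrt(-2210 + 105625)/65 - 2212 = sqrt(103415)/65 - 2212 = -2212 + sqrt(103415)/65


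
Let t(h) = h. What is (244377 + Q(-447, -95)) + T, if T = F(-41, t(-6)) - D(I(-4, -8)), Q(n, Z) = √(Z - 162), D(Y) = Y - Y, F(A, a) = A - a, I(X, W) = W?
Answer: 244342 + I*√257 ≈ 2.4434e+5 + 16.031*I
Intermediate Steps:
D(Y) = 0
Q(n, Z) = √(-162 + Z)
T = -35 (T = (-41 - 1*(-6)) - 1*0 = (-41 + 6) + 0 = -35 + 0 = -35)
(244377 + Q(-447, -95)) + T = (244377 + √(-162 - 95)) - 35 = (244377 + √(-257)) - 35 = (244377 + I*√257) - 35 = 244342 + I*√257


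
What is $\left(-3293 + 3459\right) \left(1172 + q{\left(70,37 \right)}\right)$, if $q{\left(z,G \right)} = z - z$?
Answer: $194552$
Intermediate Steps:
$q{\left(z,G \right)} = 0$
$\left(-3293 + 3459\right) \left(1172 + q{\left(70,37 \right)}\right) = \left(-3293 + 3459\right) \left(1172 + 0\right) = 166 \cdot 1172 = 194552$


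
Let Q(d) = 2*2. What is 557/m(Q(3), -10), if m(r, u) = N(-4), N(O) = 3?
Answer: 557/3 ≈ 185.67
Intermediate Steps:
Q(d) = 4
m(r, u) = 3
557/m(Q(3), -10) = 557/3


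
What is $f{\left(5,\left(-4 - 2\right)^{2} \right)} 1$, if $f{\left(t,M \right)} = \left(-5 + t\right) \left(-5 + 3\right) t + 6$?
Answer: $6$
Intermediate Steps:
$f{\left(t,M \right)} = 6 + t \left(10 - 2 t\right)$ ($f{\left(t,M \right)} = \left(-5 + t\right) \left(-2\right) t + 6 = \left(10 - 2 t\right) t + 6 = t \left(10 - 2 t\right) + 6 = 6 + t \left(10 - 2 t\right)$)
$f{\left(5,\left(-4 - 2\right)^{2} \right)} 1 = \left(6 - 2 \cdot 5^{2} + 10 \cdot 5\right) 1 = \left(6 - 50 + 50\right) 1 = 6 \cdot 1 = 6$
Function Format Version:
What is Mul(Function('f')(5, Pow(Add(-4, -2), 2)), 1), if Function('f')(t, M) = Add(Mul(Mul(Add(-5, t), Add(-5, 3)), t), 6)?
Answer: 6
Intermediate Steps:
Function('f')(t, M) = Add(6, Mul(t, Add(10, Mul(-2, t)))) (Function('f')(t, M) = Add(Mul(Mul(Add(-5, t), -2), t), 6) = Add(Mul(Add(10, Mul(-2, t)), t), 6) = Add(Mul(t, Add(10, Mul(-2, t))), 6) = Add(6, Mul(t, Add(10, Mul(-2, t)))))
Mul(Function('f')(5, Pow(Add(-4, -2), 2)), 1) = Mul(Add(6, Mul(-2, Pow(5, 2)), Mul(10, 5)), 1) = Mul(Add(6, Mul(-2, 25), 50), 1) = Mul(Add(6, -50, 50), 1) = Mul(6, 1) = 6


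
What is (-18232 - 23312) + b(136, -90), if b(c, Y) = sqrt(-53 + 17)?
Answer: -41544 + 6*I ≈ -41544.0 + 6.0*I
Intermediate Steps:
b(c, Y) = 6*I (b(c, Y) = sqrt(-36) = 6*I)
(-18232 - 23312) + b(136, -90) = (-18232 - 23312) + 6*I = -41544 + 6*I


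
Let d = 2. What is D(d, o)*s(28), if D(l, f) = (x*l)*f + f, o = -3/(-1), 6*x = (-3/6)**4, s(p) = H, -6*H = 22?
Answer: -539/48 ≈ -11.229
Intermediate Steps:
H = -11/3 (H = -1/6*22 = -11/3 ≈ -3.6667)
s(p) = -11/3
x = 1/96 (x = (-3/6)**4/6 = (-3*1/6)**4/6 = (-1/2)**4/6 = (1/6)*(1/16) = 1/96 ≈ 0.010417)
o = 3 (o = -3*(-1) = 3)
D(l, f) = f + f*l/96 (D(l, f) = (l/96)*f + f = f*l/96 + f = f + f*l/96)
D(d, o)*s(28) = ((1/96)*3*(96 + 2))*(-11/3) = ((1/96)*3*98)*(-11/3) = (49/16)*(-11/3) = -539/48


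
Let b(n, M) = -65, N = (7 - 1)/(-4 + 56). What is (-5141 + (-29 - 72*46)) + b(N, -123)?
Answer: -8547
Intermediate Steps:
N = 3/26 (N = 6/52 = 6*(1/52) = 3/26 ≈ 0.11538)
(-5141 + (-29 - 72*46)) + b(N, -123) = (-5141 + (-29 - 72*46)) - 65 = (-5141 + (-29 - 3312)) - 65 = (-5141 - 3341) - 65 = -8482 - 65 = -8547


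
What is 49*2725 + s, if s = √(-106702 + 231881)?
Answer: 133525 + √125179 ≈ 1.3388e+5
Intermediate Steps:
s = √125179 ≈ 353.81
49*2725 + s = 49*2725 + √125179 = 133525 + √125179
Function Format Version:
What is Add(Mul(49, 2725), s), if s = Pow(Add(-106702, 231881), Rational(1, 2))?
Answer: Add(133525, Pow(125179, Rational(1, 2))) ≈ 1.3388e+5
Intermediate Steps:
s = Pow(125179, Rational(1, 2)) ≈ 353.81
Add(Mul(49, 2725), s) = Add(Mul(49, 2725), Pow(125179, Rational(1, 2))) = Add(133525, Pow(125179, Rational(1, 2)))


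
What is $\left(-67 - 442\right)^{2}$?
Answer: $259081$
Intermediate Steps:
$\left(-67 - 442\right)^{2} = \left(-509\right)^{2} = 259081$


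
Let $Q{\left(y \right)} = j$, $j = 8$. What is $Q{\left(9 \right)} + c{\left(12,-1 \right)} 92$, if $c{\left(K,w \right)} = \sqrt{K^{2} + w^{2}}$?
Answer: $8 + 92 \sqrt{145} \approx 1115.8$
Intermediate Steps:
$Q{\left(y \right)} = 8$
$Q{\left(9 \right)} + c{\left(12,-1 \right)} 92 = 8 + \sqrt{12^{2} + \left(-1\right)^{2}} \cdot 92 = 8 + \sqrt{144 + 1} \cdot 92 = 8 + \sqrt{145} \cdot 92 = 8 + 92 \sqrt{145}$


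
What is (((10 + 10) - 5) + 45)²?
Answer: 3600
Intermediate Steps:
(((10 + 10) - 5) + 45)² = ((20 - 5) + 45)² = (15 + 45)² = 60² = 3600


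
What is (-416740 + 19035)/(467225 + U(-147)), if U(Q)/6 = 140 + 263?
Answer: -397705/469643 ≈ -0.84682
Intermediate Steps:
U(Q) = 2418 (U(Q) = 6*(140 + 263) = 6*403 = 2418)
(-416740 + 19035)/(467225 + U(-147)) = (-416740 + 19035)/(467225 + 2418) = -397705/469643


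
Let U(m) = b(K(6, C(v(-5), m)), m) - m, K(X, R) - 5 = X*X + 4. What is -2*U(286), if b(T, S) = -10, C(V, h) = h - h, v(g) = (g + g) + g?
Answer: 592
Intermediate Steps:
v(g) = 3*g (v(g) = 2*g + g = 3*g)
C(V, h) = 0
K(X, R) = 9 + X² (K(X, R) = 5 + (X*X + 4) = 5 + (X² + 4) = 5 + (4 + X²) = 9 + X²)
U(m) = -10 - m
-2*U(286) = -2*(-10 - 1*286) = -2*(-10 - 286) = -2*(-296) = 592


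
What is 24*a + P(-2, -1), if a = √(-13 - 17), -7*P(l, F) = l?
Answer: 2/7 + 24*I*√30 ≈ 0.28571 + 131.45*I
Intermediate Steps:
P(l, F) = -l/7
a = I*√30 (a = √(-30) = I*√30 ≈ 5.4772*I)
24*a + P(-2, -1) = 24*(I*√30) - ⅐*(-2) = 24*I*√30 + 2/7 = 2/7 + 24*I*√30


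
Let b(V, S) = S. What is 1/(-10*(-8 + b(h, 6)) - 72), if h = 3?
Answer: -1/52 ≈ -0.019231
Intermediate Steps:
1/(-10*(-8 + b(h, 6)) - 72) = 1/(-10*(-8 + 6) - 72) = 1/(-10*(-2) - 72) = 1/(20 - 72) = 1/(-52) = -1/52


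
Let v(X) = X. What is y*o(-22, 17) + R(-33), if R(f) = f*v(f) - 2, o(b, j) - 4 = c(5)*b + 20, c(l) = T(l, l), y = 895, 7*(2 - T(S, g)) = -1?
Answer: -137381/7 ≈ -19626.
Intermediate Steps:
T(S, g) = 15/7 (T(S, g) = 2 - ⅐*(-1) = 2 + ⅐ = 15/7)
c(l) = 15/7
o(b, j) = 24 + 15*b/7 (o(b, j) = 4 + (15*b/7 + 20) = 4 + (20 + 15*b/7) = 24 + 15*b/7)
R(f) = -2 + f² (R(f) = f*f - 2 = f² - 2 = -2 + f²)
y*o(-22, 17) + R(-33) = 895*(24 + (15/7)*(-22)) + (-2 + (-33)²) = 895*(24 - 330/7) + (-2 + 1089) = 895*(-162/7) + 1087 = -144990/7 + 1087 = -137381/7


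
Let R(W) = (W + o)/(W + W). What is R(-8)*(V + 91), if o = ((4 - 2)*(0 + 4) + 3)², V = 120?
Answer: -23843/16 ≈ -1490.2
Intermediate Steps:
o = 121 (o = (2*4 + 3)² = (8 + 3)² = 11² = 121)
R(W) = (121 + W)/(2*W) (R(W) = (W + 121)/(W + W) = (121 + W)/((2*W)) = (121 + W)*(1/(2*W)) = (121 + W)/(2*W))
R(-8)*(V + 91) = ((½)*(121 - 8)/(-8))*(120 + 91) = ((½)*(-⅛)*113)*211 = -113/16*211 = -23843/16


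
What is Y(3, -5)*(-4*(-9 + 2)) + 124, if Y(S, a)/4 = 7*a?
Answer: -3796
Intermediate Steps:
Y(S, a) = 28*a (Y(S, a) = 4*(7*a) = 28*a)
Y(3, -5)*(-4*(-9 + 2)) + 124 = (28*(-5))*(-4*(-9 + 2)) + 124 = -(-560)*(-7) + 124 = -140*28 + 124 = -3920 + 124 = -3796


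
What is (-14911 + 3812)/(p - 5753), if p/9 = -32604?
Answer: 1009/27199 ≈ 0.037097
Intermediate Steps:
p = -293436 (p = 9*(-32604) = -293436)
(-14911 + 3812)/(p - 5753) = (-14911 + 3812)/(-293436 - 5753) = -11099/(-299189) = -11099*(-1/299189) = 1009/27199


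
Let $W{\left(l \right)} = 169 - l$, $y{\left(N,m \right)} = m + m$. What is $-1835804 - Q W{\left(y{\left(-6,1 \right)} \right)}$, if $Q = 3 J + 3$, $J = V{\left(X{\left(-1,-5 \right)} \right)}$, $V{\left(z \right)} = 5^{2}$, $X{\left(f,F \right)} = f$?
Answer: $-1848830$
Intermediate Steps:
$y{\left(N,m \right)} = 2 m$
$V{\left(z \right)} = 25$
$J = 25$
$Q = 78$ ($Q = 3 \cdot 25 + 3 = 75 + 3 = 78$)
$-1835804 - Q W{\left(y{\left(-6,1 \right)} \right)} = -1835804 - 78 \left(169 - 2 \cdot 1\right) = -1835804 - 78 \left(169 - 2\right) = -1835804 - 78 \cdot 167 = -1835804 - 13026 = -1848830$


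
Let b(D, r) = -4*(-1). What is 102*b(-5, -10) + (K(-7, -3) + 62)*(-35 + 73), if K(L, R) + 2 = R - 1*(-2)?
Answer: 2650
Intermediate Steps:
b(D, r) = 4
K(L, R) = R (K(L, R) = -2 + (R - 1*(-2)) = -2 + (R + 2) = -2 + (2 + R) = R)
102*b(-5, -10) + (K(-7, -3) + 62)*(-35 + 73) = 102*4 + (-3 + 62)*(-35 + 73) = 408 + 59*38 = 408 + 2242 = 2650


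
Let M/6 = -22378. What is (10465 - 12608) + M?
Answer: -136411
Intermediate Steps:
M = -134268 (M = 6*(-22378) = -134268)
(10465 - 12608) + M = (10465 - 12608) - 134268 = -2143 - 134268 = -136411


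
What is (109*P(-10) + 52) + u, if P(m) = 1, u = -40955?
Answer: -40794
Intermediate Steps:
(109*P(-10) + 52) + u = (109*1 + 52) - 40955 = (109 + 52) - 40955 = 161 - 40955 = -40794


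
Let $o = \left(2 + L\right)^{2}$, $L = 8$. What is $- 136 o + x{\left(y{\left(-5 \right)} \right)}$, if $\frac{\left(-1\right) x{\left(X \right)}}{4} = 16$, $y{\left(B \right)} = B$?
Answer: $-13664$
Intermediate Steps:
$x{\left(X \right)} = -64$ ($x{\left(X \right)} = \left(-4\right) 16 = -64$)
$o = 100$ ($o = \left(2 + 8\right)^{2} = 10^{2} = 100$)
$- 136 o + x{\left(y{\left(-5 \right)} \right)} = \left(-136\right) 100 - 64 = -13600 - 64 = -13664$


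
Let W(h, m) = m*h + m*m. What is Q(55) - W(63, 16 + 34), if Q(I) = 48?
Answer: -5602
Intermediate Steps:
W(h, m) = m² + h*m (W(h, m) = h*m + m² = m² + h*m)
Q(55) - W(63, 16 + 34) = 48 - (16 + 34)*(63 + (16 + 34)) = 48 - 50*(63 + 50) = 48 - 50*113 = 48 - 1*5650 = 48 - 5650 = -5602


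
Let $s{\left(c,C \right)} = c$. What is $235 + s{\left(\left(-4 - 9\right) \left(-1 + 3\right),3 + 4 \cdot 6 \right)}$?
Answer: $209$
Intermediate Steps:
$235 + s{\left(\left(-4 - 9\right) \left(-1 + 3\right),3 + 4 \cdot 6 \right)} = 235 + \left(-4 - 9\right) \left(-1 + 3\right) = 235 - 26 = 209$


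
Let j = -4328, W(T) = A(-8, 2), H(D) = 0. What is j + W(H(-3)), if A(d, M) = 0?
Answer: -4328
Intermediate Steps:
W(T) = 0
j + W(H(-3)) = -4328 + 0 = -4328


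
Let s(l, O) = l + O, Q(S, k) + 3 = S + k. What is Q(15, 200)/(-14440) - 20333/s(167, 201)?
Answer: -36710817/664240 ≈ -55.267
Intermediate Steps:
Q(S, k) = -3 + S + k (Q(S, k) = -3 + (S + k) = -3 + S + k)
s(l, O) = O + l
Q(15, 200)/(-14440) - 20333/s(167, 201) = (-3 + 15 + 200)/(-14440) - 20333/(201 + 167) = 212*(-1/14440) - 20333/368 = -53/3610 - 20333*1/368 = -53/3610 - 20333/368 = -36710817/664240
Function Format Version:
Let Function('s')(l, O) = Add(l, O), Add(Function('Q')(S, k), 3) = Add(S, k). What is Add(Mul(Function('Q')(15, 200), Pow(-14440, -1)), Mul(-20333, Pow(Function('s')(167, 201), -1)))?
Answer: Rational(-36710817, 664240) ≈ -55.267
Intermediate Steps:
Function('Q')(S, k) = Add(-3, S, k) (Function('Q')(S, k) = Add(-3, Add(S, k)) = Add(-3, S, k))
Function('s')(l, O) = Add(O, l)
Add(Mul(Function('Q')(15, 200), Pow(-14440, -1)), Mul(-20333, Pow(Function('s')(167, 201), -1))) = Add(Mul(Add(-3, 15, 200), Pow(-14440, -1)), Mul(-20333, Pow(Add(201, 167), -1))) = Add(Mul(212, Rational(-1, 14440)), Mul(-20333, Pow(368, -1))) = Add(Rational(-53, 3610), Mul(-20333, Rational(1, 368))) = Add(Rational(-53, 3610), Rational(-20333, 368)) = Rational(-36710817, 664240)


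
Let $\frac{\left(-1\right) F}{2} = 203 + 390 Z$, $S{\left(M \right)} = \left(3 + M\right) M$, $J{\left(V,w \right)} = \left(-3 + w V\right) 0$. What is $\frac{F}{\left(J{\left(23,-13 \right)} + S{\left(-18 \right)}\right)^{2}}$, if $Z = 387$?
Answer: $- \frac{151133}{36450} \approx -4.1463$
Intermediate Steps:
$J{\left(V,w \right)} = 0$ ($J{\left(V,w \right)} = \left(-3 + V w\right) 0 = 0$)
$S{\left(M \right)} = M \left(3 + M\right)$
$F = -302266$ ($F = - 2 \left(203 + 390 \cdot 387\right) = - 2 \left(203 + 150930\right) = \left(-2\right) 151133 = -302266$)
$\frac{F}{\left(J{\left(23,-13 \right)} + S{\left(-18 \right)}\right)^{2}} = - \frac{302266}{\left(0 - 18 \left(3 - 18\right)\right)^{2}} = - \frac{302266}{\left(0 - -270\right)^{2}} = - \frac{302266}{\left(0 + 270\right)^{2}} = - \frac{302266}{270^{2}} = - \frac{302266}{72900} = \left(-302266\right) \frac{1}{72900} = - \frac{151133}{36450}$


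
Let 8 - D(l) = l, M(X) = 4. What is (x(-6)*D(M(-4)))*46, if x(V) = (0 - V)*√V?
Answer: 1104*I*√6 ≈ 2704.2*I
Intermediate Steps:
x(V) = -V^(3/2) (x(V) = (-V)*√V = -V^(3/2))
D(l) = 8 - l
(x(-6)*D(M(-4)))*46 = ((-(-6)^(3/2))*(8 - 1*4))*46 = ((-(-6)*I*√6)*(8 - 4))*46 = ((6*I*√6)*4)*46 = (24*I*√6)*46 = 1104*I*√6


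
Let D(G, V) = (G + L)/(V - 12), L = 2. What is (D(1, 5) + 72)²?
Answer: 251001/49 ≈ 5122.5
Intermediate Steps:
D(G, V) = (2 + G)/(-12 + V) (D(G, V) = (G + 2)/(V - 12) = (2 + G)/(-12 + V))
(D(1, 5) + 72)² = ((2 + 1)/(-12 + 5) + 72)² = (3/(-7) + 72)² = (-⅐*3 + 72)² = (-3/7 + 72)² = (501/7)² = 251001/49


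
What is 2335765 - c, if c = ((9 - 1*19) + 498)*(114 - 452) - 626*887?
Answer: 3055971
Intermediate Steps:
c = -720206 (c = ((9 - 19) + 498)*(-338) - 555262 = (-10 + 498)*(-338) - 555262 = 488*(-338) - 555262 = -164944 - 555262 = -720206)
2335765 - c = 2335765 - 1*(-720206) = 2335765 + 720206 = 3055971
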